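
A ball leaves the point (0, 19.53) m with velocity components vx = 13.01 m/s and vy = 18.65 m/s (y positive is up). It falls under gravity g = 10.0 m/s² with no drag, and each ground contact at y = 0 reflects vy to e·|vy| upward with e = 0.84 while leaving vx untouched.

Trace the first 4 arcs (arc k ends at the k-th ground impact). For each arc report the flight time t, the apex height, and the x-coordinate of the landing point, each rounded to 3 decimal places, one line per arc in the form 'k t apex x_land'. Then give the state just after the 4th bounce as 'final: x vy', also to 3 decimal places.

1 4.582 36.921 59.617
2 4.565 26.052 119.010
3 3.835 18.382 168.901
4 3.221 12.970 210.809
final: 210.809 13.529

Arc 1: start y=19.530, vy=18.650 → t=4.582, apex=36.921, x_land=59.617, impact vy=-27.174
  bounce: vy ← 0.84·27.174 = 22.826
Arc 2: start y=0.000, vy=22.826 → t=4.565, apex=26.052, x_land=119.010, impact vy=-22.826
  bounce: vy ← 0.84·22.826 = 19.174
Arc 3: start y=0.000, vy=19.174 → t=3.835, apex=18.382, x_land=168.901, impact vy=-19.174
  bounce: vy ← 0.84·19.174 = 16.106
Arc 4: start y=0.000, vy=16.106 → t=3.221, apex=12.970, x_land=210.809, impact vy=-16.106
  bounce: vy ← 0.84·16.106 = 13.529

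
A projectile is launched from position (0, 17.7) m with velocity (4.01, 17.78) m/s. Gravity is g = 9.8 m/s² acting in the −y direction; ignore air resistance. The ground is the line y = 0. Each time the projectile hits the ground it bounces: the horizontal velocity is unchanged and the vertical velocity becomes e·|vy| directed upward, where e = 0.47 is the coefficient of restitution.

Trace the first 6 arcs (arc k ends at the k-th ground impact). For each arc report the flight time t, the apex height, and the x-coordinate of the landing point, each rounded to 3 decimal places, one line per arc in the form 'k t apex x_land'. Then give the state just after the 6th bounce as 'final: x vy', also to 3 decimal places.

1 4.442 33.829 17.812
2 2.470 7.473 27.716
3 1.161 1.651 32.371
4 0.546 0.365 34.559
5 0.256 0.081 35.587
6 0.121 0.018 36.070
final: 36.070 0.278

Arc 1: start y=17.700, vy=17.780 → t=4.442, apex=33.829, x_land=17.812, impact vy=-25.750
  bounce: vy ← 0.47·25.750 = 12.102
Arc 2: start y=0.000, vy=12.102 → t=2.470, apex=7.473, x_land=27.716, impact vy=-12.102
  bounce: vy ← 0.47·12.102 = 5.688
Arc 3: start y=0.000, vy=5.688 → t=1.161, apex=1.651, x_land=32.371, impact vy=-5.688
  bounce: vy ← 0.47·5.688 = 2.673
Arc 4: start y=0.000, vy=2.673 → t=0.546, apex=0.365, x_land=34.559, impact vy=-2.673
  bounce: vy ← 0.47·2.673 = 1.257
Arc 5: start y=0.000, vy=1.257 → t=0.256, apex=0.081, x_land=35.587, impact vy=-1.257
  bounce: vy ← 0.47·1.257 = 0.591
Arc 6: start y=0.000, vy=0.591 → t=0.121, apex=0.018, x_land=36.070, impact vy=-0.591
  bounce: vy ← 0.47·0.591 = 0.278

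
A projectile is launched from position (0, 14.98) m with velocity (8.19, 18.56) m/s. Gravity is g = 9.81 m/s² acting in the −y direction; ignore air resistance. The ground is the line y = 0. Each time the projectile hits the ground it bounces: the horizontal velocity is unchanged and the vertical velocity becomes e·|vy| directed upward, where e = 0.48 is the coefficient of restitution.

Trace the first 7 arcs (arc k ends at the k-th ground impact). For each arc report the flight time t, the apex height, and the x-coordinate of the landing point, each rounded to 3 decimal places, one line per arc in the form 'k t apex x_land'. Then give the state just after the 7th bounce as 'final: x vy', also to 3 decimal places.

1 4.468 32.537 36.589
2 2.473 7.497 56.839
3 1.187 1.727 66.559
4 0.570 0.398 71.225
5 0.273 0.092 73.464
6 0.131 0.021 74.539
7 0.063 0.005 75.055
final: 75.055 0.148

Arc 1: start y=14.980, vy=18.560 → t=4.468, apex=32.537, x_land=36.589, impact vy=-25.266
  bounce: vy ← 0.48·25.266 = 12.128
Arc 2: start y=0.000, vy=12.128 → t=2.473, apex=7.497, x_land=56.839, impact vy=-12.128
  bounce: vy ← 0.48·12.128 = 5.821
Arc 3: start y=0.000, vy=5.821 → t=1.187, apex=1.727, x_land=66.559, impact vy=-5.821
  bounce: vy ← 0.48·5.821 = 2.794
Arc 4: start y=0.000, vy=2.794 → t=0.570, apex=0.398, x_land=71.225, impact vy=-2.794
  bounce: vy ← 0.48·2.794 = 1.341
Arc 5: start y=0.000, vy=1.341 → t=0.273, apex=0.092, x_land=73.464, impact vy=-1.341
  bounce: vy ← 0.48·1.341 = 0.644
Arc 6: start y=0.000, vy=0.644 → t=0.131, apex=0.021, x_land=74.539, impact vy=-0.644
  bounce: vy ← 0.48·0.644 = 0.309
Arc 7: start y=0.000, vy=0.309 → t=0.063, apex=0.005, x_land=75.055, impact vy=-0.309
  bounce: vy ← 0.48·0.309 = 0.148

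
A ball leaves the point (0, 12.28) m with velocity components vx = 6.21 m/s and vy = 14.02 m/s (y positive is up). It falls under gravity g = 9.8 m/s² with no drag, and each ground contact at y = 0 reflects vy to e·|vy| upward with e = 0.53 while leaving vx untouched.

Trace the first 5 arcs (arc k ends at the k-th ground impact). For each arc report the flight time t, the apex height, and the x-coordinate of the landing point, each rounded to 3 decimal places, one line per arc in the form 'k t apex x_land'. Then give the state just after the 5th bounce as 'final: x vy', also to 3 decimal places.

Arc 1: start y=12.280, vy=14.020 → t=3.564, apex=22.309, x_land=22.135, impact vy=-20.910
  bounce: vy ← 0.53·20.910 = 11.083
Arc 2: start y=0.000, vy=11.083 → t=2.262, apex=6.266, x_land=36.180, impact vy=-11.083
  bounce: vy ← 0.53·11.083 = 5.874
Arc 3: start y=0.000, vy=5.874 → t=1.199, apex=1.760, x_land=43.624, impact vy=-5.874
  bounce: vy ← 0.53·5.874 = 3.113
Arc 4: start y=0.000, vy=3.113 → t=0.635, apex=0.494, x_land=47.569, impact vy=-3.113
  bounce: vy ← 0.53·3.113 = 1.650
Arc 5: start y=0.000, vy=1.650 → t=0.337, apex=0.139, x_land=49.660, impact vy=-1.650
  bounce: vy ← 0.53·1.650 = 0.874

1 3.564 22.309 22.135
2 2.262 6.266 36.180
3 1.199 1.760 43.624
4 0.635 0.494 47.569
5 0.337 0.139 49.660
final: 49.660 0.874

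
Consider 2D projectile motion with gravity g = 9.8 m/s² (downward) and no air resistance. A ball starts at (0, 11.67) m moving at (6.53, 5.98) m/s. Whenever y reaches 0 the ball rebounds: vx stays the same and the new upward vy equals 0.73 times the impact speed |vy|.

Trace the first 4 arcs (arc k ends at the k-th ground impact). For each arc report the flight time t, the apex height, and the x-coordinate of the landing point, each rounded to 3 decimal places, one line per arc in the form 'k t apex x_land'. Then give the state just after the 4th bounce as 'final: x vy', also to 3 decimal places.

Arc 1: start y=11.670, vy=5.980 → t=2.270, apex=13.495, x_land=14.821, impact vy=-16.263
  bounce: vy ← 0.73·16.263 = 11.872
Arc 2: start y=0.000, vy=11.872 → t=2.423, apex=7.191, x_land=30.643, impact vy=-11.872
  bounce: vy ← 0.73·11.872 = 8.667
Arc 3: start y=0.000, vy=8.667 → t=1.769, apex=3.832, x_land=42.192, impact vy=-8.667
  bounce: vy ← 0.73·8.667 = 6.327
Arc 4: start y=0.000, vy=6.327 → t=1.291, apex=2.042, x_land=50.624, impact vy=-6.327
  bounce: vy ← 0.73·6.327 = 4.618

1 2.270 13.495 14.821
2 2.423 7.191 30.643
3 1.769 3.832 42.192
4 1.291 2.042 50.624
final: 50.624 4.618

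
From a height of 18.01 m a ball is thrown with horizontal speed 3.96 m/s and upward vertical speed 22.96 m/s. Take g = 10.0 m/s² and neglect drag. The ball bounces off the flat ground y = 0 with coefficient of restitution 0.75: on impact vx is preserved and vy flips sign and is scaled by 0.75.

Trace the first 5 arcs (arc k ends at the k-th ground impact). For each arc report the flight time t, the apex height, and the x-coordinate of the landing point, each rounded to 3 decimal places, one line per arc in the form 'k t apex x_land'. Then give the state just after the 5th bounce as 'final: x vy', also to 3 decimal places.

1 5.275 44.368 20.888
2 4.468 24.957 38.583
3 3.351 14.038 51.854
4 2.513 7.897 61.807
5 1.885 4.442 69.272
final: 69.272 7.069

Arc 1: start y=18.010, vy=22.960 → t=5.275, apex=44.368, x_land=20.888, impact vy=-29.789
  bounce: vy ← 0.75·29.789 = 22.341
Arc 2: start y=0.000, vy=22.341 → t=4.468, apex=24.957, x_land=38.583, impact vy=-22.341
  bounce: vy ← 0.75·22.341 = 16.756
Arc 3: start y=0.000, vy=16.756 → t=3.351, apex=14.038, x_land=51.854, impact vy=-16.756
  bounce: vy ← 0.75·16.756 = 12.567
Arc 4: start y=0.000, vy=12.567 → t=2.513, apex=7.897, x_land=61.807, impact vy=-12.567
  bounce: vy ← 0.75·12.567 = 9.425
Arc 5: start y=0.000, vy=9.425 → t=1.885, apex=4.442, x_land=69.272, impact vy=-9.425
  bounce: vy ← 0.75·9.425 = 7.069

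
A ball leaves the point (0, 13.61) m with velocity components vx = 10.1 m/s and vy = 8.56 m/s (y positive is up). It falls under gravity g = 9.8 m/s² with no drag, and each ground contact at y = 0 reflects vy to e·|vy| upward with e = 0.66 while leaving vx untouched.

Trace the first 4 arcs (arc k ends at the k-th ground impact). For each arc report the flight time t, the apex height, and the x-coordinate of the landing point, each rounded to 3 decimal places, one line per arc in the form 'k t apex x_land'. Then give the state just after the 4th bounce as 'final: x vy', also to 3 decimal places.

Arc 1: start y=13.610, vy=8.560 → t=2.755, apex=17.348, x_land=27.826, impact vy=-18.440
  bounce: vy ← 0.66·18.440 = 12.170
Arc 2: start y=0.000, vy=12.170 → t=2.484, apex=7.557, x_land=52.912, impact vy=-12.170
  bounce: vy ← 0.66·12.170 = 8.032
Arc 3: start y=0.000, vy=8.032 → t=1.639, apex=3.292, x_land=69.469, impact vy=-8.032
  bounce: vy ← 0.66·8.032 = 5.301
Arc 4: start y=0.000, vy=5.301 → t=1.082, apex=1.434, x_land=80.396, impact vy=-5.301
  bounce: vy ← 0.66·5.301 = 3.499

1 2.755 17.348 27.826
2 2.484 7.557 52.912
3 1.639 3.292 69.469
4 1.082 1.434 80.396
final: 80.396 3.499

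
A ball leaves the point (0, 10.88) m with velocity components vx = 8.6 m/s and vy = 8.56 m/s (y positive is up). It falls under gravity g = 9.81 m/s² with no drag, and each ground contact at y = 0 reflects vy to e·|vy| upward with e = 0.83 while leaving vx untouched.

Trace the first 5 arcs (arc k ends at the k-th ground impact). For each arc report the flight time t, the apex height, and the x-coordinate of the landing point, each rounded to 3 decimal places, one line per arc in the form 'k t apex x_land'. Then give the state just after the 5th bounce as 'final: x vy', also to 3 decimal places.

Arc 1: start y=10.880, vy=8.560 → t=2.599, apex=14.615, x_land=22.349, impact vy=-16.933
  bounce: vy ← 0.83·16.933 = 14.055
Arc 2: start y=0.000, vy=14.055 → t=2.865, apex=10.068, x_land=46.991, impact vy=-14.055
  bounce: vy ← 0.83·14.055 = 11.665
Arc 3: start y=0.000, vy=11.665 → t=2.378, apex=6.936, x_land=67.444, impact vy=-11.665
  bounce: vy ← 0.83·11.665 = 9.682
Arc 4: start y=0.000, vy=9.682 → t=1.974, apex=4.778, x_land=84.420, impact vy=-9.682
  bounce: vy ← 0.83·9.682 = 8.036
Arc 5: start y=0.000, vy=8.036 → t=1.638, apex=3.292, x_land=98.511, impact vy=-8.036
  bounce: vy ← 0.83·8.036 = 6.670

1 2.599 14.615 22.349
2 2.865 10.068 46.991
3 2.378 6.936 67.444
4 1.974 4.778 84.420
5 1.638 3.292 98.511
final: 98.511 6.670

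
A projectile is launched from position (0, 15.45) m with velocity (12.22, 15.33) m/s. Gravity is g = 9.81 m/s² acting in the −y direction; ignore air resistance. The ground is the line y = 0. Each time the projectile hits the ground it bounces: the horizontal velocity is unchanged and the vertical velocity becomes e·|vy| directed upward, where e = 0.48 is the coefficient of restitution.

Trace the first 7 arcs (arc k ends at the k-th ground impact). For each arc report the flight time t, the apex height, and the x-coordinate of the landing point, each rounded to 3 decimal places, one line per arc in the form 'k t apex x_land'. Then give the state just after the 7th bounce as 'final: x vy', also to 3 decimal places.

Arc 1: start y=15.450, vy=15.330 → t=3.927, apex=27.428, x_land=47.993, impact vy=-23.198
  bounce: vy ← 0.48·23.198 = 11.135
Arc 2: start y=0.000, vy=11.135 → t=2.270, apex=6.319, x_land=75.734, impact vy=-11.135
  bounce: vy ← 0.48·11.135 = 5.345
Arc 3: start y=0.000, vy=5.345 → t=1.090, apex=1.456, x_land=89.049, impact vy=-5.345
  bounce: vy ← 0.48·5.345 = 2.565
Arc 4: start y=0.000, vy=2.565 → t=0.523, apex=0.335, x_land=95.441, impact vy=-2.565
  bounce: vy ← 0.48·2.565 = 1.231
Arc 5: start y=0.000, vy=1.231 → t=0.251, apex=0.077, x_land=98.509, impact vy=-1.231
  bounce: vy ← 0.48·1.231 = 0.591
Arc 6: start y=0.000, vy=0.591 → t=0.121, apex=0.018, x_land=99.981, impact vy=-0.591
  bounce: vy ← 0.48·0.591 = 0.284
Arc 7: start y=0.000, vy=0.284 → t=0.058, apex=0.004, x_land=100.688, impact vy=-0.284
  bounce: vy ← 0.48·0.284 = 0.136

1 3.927 27.428 47.993
2 2.270 6.319 75.734
3 1.090 1.456 89.049
4 0.523 0.335 95.441
5 0.251 0.077 98.509
6 0.121 0.018 99.981
7 0.058 0.004 100.688
final: 100.688 0.136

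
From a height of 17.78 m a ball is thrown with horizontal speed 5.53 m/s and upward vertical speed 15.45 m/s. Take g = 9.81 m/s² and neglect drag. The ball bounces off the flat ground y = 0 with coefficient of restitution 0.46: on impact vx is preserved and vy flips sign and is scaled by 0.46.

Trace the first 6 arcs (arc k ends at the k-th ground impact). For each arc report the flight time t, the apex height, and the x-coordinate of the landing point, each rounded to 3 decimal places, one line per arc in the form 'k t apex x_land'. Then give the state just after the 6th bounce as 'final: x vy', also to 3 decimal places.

Arc 1: start y=17.780, vy=15.450 → t=4.046, apex=29.946, x_land=22.373, impact vy=-24.239
  bounce: vy ← 0.46·24.239 = 11.150
Arc 2: start y=0.000, vy=11.150 → t=2.273, apex=6.337, x_land=34.944, impact vy=-11.150
  bounce: vy ← 0.46·11.150 = 5.129
Arc 3: start y=0.000, vy=5.129 → t=1.046, apex=1.341, x_land=40.727, impact vy=-5.129
  bounce: vy ← 0.46·5.129 = 2.359
Arc 4: start y=0.000, vy=2.359 → t=0.481, apex=0.284, x_land=43.387, impact vy=-2.359
  bounce: vy ← 0.46·2.359 = 1.085
Arc 5: start y=0.000, vy=1.085 → t=0.221, apex=0.060, x_land=44.610, impact vy=-1.085
  bounce: vy ← 0.46·1.085 = 0.499
Arc 6: start y=0.000, vy=0.499 → t=0.102, apex=0.013, x_land=45.173, impact vy=-0.499
  bounce: vy ← 0.46·0.499 = 0.230

1 4.046 29.946 22.373
2 2.273 6.337 34.944
3 1.046 1.341 40.727
4 0.481 0.284 43.387
5 0.221 0.060 44.610
6 0.102 0.013 45.173
final: 45.173 0.230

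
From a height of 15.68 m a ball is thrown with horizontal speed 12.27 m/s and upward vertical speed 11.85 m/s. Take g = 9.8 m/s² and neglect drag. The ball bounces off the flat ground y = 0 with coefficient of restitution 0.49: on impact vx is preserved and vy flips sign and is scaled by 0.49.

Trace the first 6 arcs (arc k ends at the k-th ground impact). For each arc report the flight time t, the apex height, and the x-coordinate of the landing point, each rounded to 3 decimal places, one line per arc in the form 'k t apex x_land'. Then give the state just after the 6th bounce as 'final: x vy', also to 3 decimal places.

1 3.368 22.844 41.330
2 2.116 5.485 67.293
3 1.037 1.317 80.016
4 0.508 0.316 86.249
5 0.249 0.076 89.304
6 0.122 0.018 90.801
final: 90.801 0.293

Arc 1: start y=15.680, vy=11.850 → t=3.368, apex=22.844, x_land=41.330, impact vy=-21.160
  bounce: vy ← 0.49·21.160 = 10.368
Arc 2: start y=0.000, vy=10.368 → t=2.116, apex=5.485, x_land=67.293, impact vy=-10.368
  bounce: vy ← 0.49·10.368 = 5.081
Arc 3: start y=0.000, vy=5.081 → t=1.037, apex=1.317, x_land=80.016, impact vy=-5.081
  bounce: vy ← 0.49·5.081 = 2.489
Arc 4: start y=0.000, vy=2.489 → t=0.508, apex=0.316, x_land=86.249, impact vy=-2.489
  bounce: vy ← 0.49·2.489 = 1.220
Arc 5: start y=0.000, vy=1.220 → t=0.249, apex=0.076, x_land=89.304, impact vy=-1.220
  bounce: vy ← 0.49·1.220 = 0.598
Arc 6: start y=0.000, vy=0.598 → t=0.122, apex=0.018, x_land=90.801, impact vy=-0.598
  bounce: vy ← 0.49·0.598 = 0.293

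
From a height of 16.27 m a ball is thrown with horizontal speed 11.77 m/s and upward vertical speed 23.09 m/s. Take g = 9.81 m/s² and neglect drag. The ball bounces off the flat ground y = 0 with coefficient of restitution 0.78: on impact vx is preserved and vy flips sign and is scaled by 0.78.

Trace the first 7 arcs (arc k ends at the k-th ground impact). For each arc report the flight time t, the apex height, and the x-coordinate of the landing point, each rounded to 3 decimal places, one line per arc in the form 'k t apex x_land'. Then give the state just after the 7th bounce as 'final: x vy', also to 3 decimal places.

1 5.330 43.444 62.732
2 4.643 26.431 117.376
3 3.621 16.081 159.999
4 2.825 9.784 193.244
5 2.203 5.952 219.176
6 1.718 3.621 239.402
7 1.340 2.203 255.179
final: 255.179 5.128

Arc 1: start y=16.270, vy=23.090 → t=5.330, apex=43.444, x_land=62.732, impact vy=-29.195
  bounce: vy ← 0.78·29.195 = 22.772
Arc 2: start y=0.000, vy=22.772 → t=4.643, apex=26.431, x_land=117.376, impact vy=-22.772
  bounce: vy ← 0.78·22.772 = 17.762
Arc 3: start y=0.000, vy=17.762 → t=3.621, apex=16.081, x_land=159.999, impact vy=-17.762
  bounce: vy ← 0.78·17.762 = 13.855
Arc 4: start y=0.000, vy=13.855 → t=2.825, apex=9.784, x_land=193.244, impact vy=-13.855
  bounce: vy ← 0.78·13.855 = 10.807
Arc 5: start y=0.000, vy=10.807 → t=2.203, apex=5.952, x_land=219.176, impact vy=-10.807
  bounce: vy ← 0.78·10.807 = 8.429
Arc 6: start y=0.000, vy=8.429 → t=1.718, apex=3.621, x_land=239.402, impact vy=-8.429
  bounce: vy ← 0.78·8.429 = 6.575
Arc 7: start y=0.000, vy=6.575 → t=1.340, apex=2.203, x_land=255.179, impact vy=-6.575
  bounce: vy ← 0.78·6.575 = 5.128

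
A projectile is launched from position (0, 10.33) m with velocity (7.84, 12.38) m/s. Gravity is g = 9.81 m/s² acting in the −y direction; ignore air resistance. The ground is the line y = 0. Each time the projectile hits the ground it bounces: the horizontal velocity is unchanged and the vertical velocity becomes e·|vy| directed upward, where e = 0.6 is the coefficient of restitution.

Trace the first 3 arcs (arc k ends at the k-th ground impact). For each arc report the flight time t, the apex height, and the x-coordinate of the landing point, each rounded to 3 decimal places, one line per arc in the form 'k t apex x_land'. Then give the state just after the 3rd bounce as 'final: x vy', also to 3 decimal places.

1 3.185 18.142 24.972
2 2.308 6.531 43.065
3 1.385 2.351 53.921
final: 53.921 4.075

Arc 1: start y=10.330, vy=12.380 → t=3.185, apex=18.142, x_land=24.972, impact vy=-18.866
  bounce: vy ← 0.6·18.866 = 11.320
Arc 2: start y=0.000, vy=11.320 → t=2.308, apex=6.531, x_land=43.065, impact vy=-11.320
  bounce: vy ← 0.6·11.320 = 6.792
Arc 3: start y=0.000, vy=6.792 → t=1.385, apex=2.351, x_land=53.921, impact vy=-6.792
  bounce: vy ← 0.6·6.792 = 4.075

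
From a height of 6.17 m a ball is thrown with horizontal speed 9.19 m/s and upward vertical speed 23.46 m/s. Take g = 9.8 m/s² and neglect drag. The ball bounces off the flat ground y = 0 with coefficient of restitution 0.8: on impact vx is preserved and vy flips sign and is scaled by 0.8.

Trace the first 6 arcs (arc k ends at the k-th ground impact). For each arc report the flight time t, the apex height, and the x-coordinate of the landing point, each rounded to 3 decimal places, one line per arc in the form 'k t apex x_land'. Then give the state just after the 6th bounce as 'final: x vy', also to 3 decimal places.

1 5.038 34.250 46.297
2 4.230 21.920 85.171
3 3.384 14.029 116.271
4 2.707 8.978 141.151
5 2.166 5.746 161.055
6 1.733 3.678 176.978
final: 176.978 6.792

Arc 1: start y=6.170, vy=23.460 → t=5.038, apex=34.250, x_land=46.297, impact vy=-25.910
  bounce: vy ← 0.8·25.910 = 20.728
Arc 2: start y=0.000, vy=20.728 → t=4.230, apex=21.920, x_land=85.171, impact vy=-20.728
  bounce: vy ← 0.8·20.728 = 16.582
Arc 3: start y=0.000, vy=16.582 → t=3.384, apex=14.029, x_land=116.271, impact vy=-16.582
  bounce: vy ← 0.8·16.582 = 13.266
Arc 4: start y=0.000, vy=13.266 → t=2.707, apex=8.978, x_land=141.151, impact vy=-13.266
  bounce: vy ← 0.8·13.266 = 10.613
Arc 5: start y=0.000, vy=10.613 → t=2.166, apex=5.746, x_land=161.055, impact vy=-10.613
  bounce: vy ← 0.8·10.613 = 8.490
Arc 6: start y=0.000, vy=8.490 → t=1.733, apex=3.678, x_land=176.978, impact vy=-8.490
  bounce: vy ← 0.8·8.490 = 6.792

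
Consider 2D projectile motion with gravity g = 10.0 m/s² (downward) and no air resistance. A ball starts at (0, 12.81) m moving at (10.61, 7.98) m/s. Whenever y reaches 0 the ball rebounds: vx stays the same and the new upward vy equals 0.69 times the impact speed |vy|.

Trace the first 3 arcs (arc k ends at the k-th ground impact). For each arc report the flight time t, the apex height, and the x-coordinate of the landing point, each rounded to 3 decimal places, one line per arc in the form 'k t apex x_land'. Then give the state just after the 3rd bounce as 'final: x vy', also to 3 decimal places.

1 2.587 15.994 27.443
2 2.468 7.615 53.630
3 1.703 3.625 71.699
final: 71.699 5.875

Arc 1: start y=12.810, vy=7.980 → t=2.587, apex=15.994, x_land=27.443, impact vy=-17.885
  bounce: vy ← 0.69·17.885 = 12.341
Arc 2: start y=0.000, vy=12.341 → t=2.468, apex=7.615, x_land=53.630, impact vy=-12.341
  bounce: vy ← 0.69·12.341 = 8.515
Arc 3: start y=0.000, vy=8.515 → t=1.703, apex=3.625, x_land=71.699, impact vy=-8.515
  bounce: vy ← 0.69·8.515 = 5.875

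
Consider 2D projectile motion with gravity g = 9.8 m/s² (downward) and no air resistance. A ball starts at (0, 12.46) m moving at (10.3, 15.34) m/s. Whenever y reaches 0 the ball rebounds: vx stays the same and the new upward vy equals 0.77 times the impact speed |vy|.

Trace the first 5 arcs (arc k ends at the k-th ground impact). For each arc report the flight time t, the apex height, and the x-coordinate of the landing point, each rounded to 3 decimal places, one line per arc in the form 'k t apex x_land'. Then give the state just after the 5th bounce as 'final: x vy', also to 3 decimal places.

Arc 1: start y=12.460, vy=15.340 → t=3.800, apex=24.466, x_land=39.138, impact vy=-21.898
  bounce: vy ← 0.77·21.898 = 16.862
Arc 2: start y=0.000, vy=16.862 → t=3.441, apex=14.506, x_land=74.582, impact vy=-16.862
  bounce: vy ← 0.77·16.862 = 12.983
Arc 3: start y=0.000, vy=12.983 → t=2.650, apex=8.601, x_land=101.874, impact vy=-12.983
  bounce: vy ← 0.77·12.983 = 9.997
Arc 4: start y=0.000, vy=9.997 → t=2.040, apex=5.099, x_land=122.888, impact vy=-9.997
  bounce: vy ← 0.77·9.997 = 7.698
Arc 5: start y=0.000, vy=7.698 → t=1.571, apex=3.023, x_land=139.070, impact vy=-7.698
  bounce: vy ← 0.77·7.698 = 5.927

1 3.800 24.466 39.138
2 3.441 14.506 74.582
3 2.650 8.601 101.874
4 2.040 5.099 122.888
5 1.571 3.023 139.070
final: 139.070 5.927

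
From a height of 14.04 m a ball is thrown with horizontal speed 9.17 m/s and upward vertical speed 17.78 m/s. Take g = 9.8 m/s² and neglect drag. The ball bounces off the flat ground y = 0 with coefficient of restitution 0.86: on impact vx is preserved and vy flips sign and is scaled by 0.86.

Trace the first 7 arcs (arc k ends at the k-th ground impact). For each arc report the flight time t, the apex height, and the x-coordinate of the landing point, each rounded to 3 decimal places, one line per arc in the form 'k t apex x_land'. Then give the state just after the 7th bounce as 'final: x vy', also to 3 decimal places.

Arc 1: start y=14.040, vy=17.780 → t=4.296, apex=30.169, x_land=39.391, impact vy=-24.317
  bounce: vy ← 0.86·24.317 = 20.913
Arc 2: start y=0.000, vy=20.913 → t=4.268, apex=22.313, x_land=78.527, impact vy=-20.913
  bounce: vy ← 0.86·20.913 = 17.985
Arc 3: start y=0.000, vy=17.985 → t=3.670, apex=16.503, x_land=112.184, impact vy=-17.985
  bounce: vy ← 0.86·17.985 = 15.467
Arc 4: start y=0.000, vy=15.467 → t=3.157, apex=12.205, x_land=141.130, impact vy=-15.467
  bounce: vy ← 0.86·15.467 = 13.302
Arc 5: start y=0.000, vy=13.302 → t=2.715, apex=9.027, x_land=166.022, impact vy=-13.302
  bounce: vy ← 0.86·13.302 = 11.439
Arc 6: start y=0.000, vy=11.439 → t=2.335, apex=6.676, x_land=187.430, impact vy=-11.439
  bounce: vy ← 0.86·11.439 = 9.838
Arc 7: start y=0.000, vy=9.838 → t=2.008, apex=4.938, x_land=205.841, impact vy=-9.838
  bounce: vy ← 0.86·9.838 = 8.461

1 4.296 30.169 39.391
2 4.268 22.313 78.527
3 3.670 16.503 112.184
4 3.157 12.205 141.130
5 2.715 9.027 166.022
6 2.335 6.676 187.430
7 2.008 4.938 205.841
final: 205.841 8.461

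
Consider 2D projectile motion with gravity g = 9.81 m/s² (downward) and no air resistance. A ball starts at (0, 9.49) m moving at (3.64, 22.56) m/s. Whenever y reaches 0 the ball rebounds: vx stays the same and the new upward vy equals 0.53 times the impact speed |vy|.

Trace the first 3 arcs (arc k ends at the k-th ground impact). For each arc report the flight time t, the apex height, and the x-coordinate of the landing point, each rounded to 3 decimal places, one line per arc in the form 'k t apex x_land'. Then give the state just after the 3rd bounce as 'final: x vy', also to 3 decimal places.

1 4.987 35.431 18.154
2 2.849 9.952 28.524
3 1.510 2.796 34.020
final: 34.020 3.925

Arc 1: start y=9.490, vy=22.560 → t=4.987, apex=35.431, x_land=18.154, impact vy=-26.366
  bounce: vy ← 0.53·26.366 = 13.974
Arc 2: start y=0.000, vy=13.974 → t=2.849, apex=9.952, x_land=28.524, impact vy=-13.974
  bounce: vy ← 0.53·13.974 = 7.406
Arc 3: start y=0.000, vy=7.406 → t=1.510, apex=2.796, x_land=34.020, impact vy=-7.406
  bounce: vy ← 0.53·7.406 = 3.925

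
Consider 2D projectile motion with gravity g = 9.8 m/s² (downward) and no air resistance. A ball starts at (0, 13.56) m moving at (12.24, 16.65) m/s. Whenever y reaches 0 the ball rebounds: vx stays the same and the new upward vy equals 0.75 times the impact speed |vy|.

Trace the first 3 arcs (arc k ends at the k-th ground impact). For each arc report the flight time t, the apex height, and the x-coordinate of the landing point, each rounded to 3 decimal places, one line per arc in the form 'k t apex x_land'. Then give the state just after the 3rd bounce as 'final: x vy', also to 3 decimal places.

Arc 1: start y=13.560, vy=16.650 → t=4.077, apex=27.704, x_land=49.900, impact vy=-23.302
  bounce: vy ← 0.75·23.302 = 17.477
Arc 2: start y=0.000, vy=17.477 → t=3.567, apex=15.584, x_land=93.556, impact vy=-17.477
  bounce: vy ← 0.75·17.477 = 13.108
Arc 3: start y=0.000, vy=13.108 → t=2.675, apex=8.766, x_land=126.298, impact vy=-13.108
  bounce: vy ← 0.75·13.108 = 9.831

1 4.077 27.704 49.900
2 3.567 15.584 93.556
3 2.675 8.766 126.298
final: 126.298 9.831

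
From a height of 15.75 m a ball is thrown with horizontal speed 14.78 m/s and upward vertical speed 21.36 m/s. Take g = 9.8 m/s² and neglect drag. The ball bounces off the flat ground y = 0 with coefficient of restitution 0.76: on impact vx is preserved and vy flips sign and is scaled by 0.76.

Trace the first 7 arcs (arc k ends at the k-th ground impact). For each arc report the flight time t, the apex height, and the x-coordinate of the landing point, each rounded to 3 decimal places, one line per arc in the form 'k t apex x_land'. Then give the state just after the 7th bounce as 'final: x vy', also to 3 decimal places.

1 5.002 39.028 73.927
2 4.290 22.543 137.330
3 3.260 13.021 185.516
4 2.478 7.521 222.137
5 1.883 4.344 249.969
6 1.431 2.509 271.122
7 1.088 1.449 287.198
final: 287.198 4.051

Arc 1: start y=15.750, vy=21.360 → t=5.002, apex=39.028, x_land=73.927, impact vy=-27.658
  bounce: vy ← 0.76·27.658 = 21.020
Arc 2: start y=0.000, vy=21.020 → t=4.290, apex=22.543, x_land=137.330, impact vy=-21.020
  bounce: vy ← 0.76·21.020 = 15.975
Arc 3: start y=0.000, vy=15.975 → t=3.260, apex=13.021, x_land=185.516, impact vy=-15.975
  bounce: vy ← 0.76·15.975 = 12.141
Arc 4: start y=0.000, vy=12.141 → t=2.478, apex=7.521, x_land=222.137, impact vy=-12.141
  bounce: vy ← 0.76·12.141 = 9.227
Arc 5: start y=0.000, vy=9.227 → t=1.883, apex=4.344, x_land=249.969, impact vy=-9.227
  bounce: vy ← 0.76·9.227 = 7.013
Arc 6: start y=0.000, vy=7.013 → t=1.431, apex=2.509, x_land=271.122, impact vy=-7.013
  bounce: vy ← 0.76·7.013 = 5.330
Arc 7: start y=0.000, vy=5.330 → t=1.088, apex=1.449, x_land=287.198, impact vy=-5.330
  bounce: vy ← 0.76·5.330 = 4.051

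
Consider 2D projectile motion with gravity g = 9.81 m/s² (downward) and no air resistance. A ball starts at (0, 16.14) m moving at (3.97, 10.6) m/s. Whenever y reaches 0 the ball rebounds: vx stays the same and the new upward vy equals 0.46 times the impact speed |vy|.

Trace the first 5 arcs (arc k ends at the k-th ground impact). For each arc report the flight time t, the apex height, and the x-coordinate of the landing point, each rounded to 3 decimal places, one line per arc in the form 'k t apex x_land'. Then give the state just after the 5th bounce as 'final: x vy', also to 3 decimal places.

Arc 1: start y=16.140, vy=10.600 → t=3.192, apex=21.867, x_land=12.672, impact vy=-20.713
  bounce: vy ← 0.46·20.713 = 9.528
Arc 2: start y=0.000, vy=9.528 → t=1.943, apex=4.627, x_land=20.384, impact vy=-9.528
  bounce: vy ← 0.46·9.528 = 4.383
Arc 3: start y=0.000, vy=4.383 → t=0.894, apex=0.979, x_land=23.931, impact vy=-4.383
  bounce: vy ← 0.46·4.383 = 2.016
Arc 4: start y=0.000, vy=2.016 → t=0.411, apex=0.207, x_land=25.563, impact vy=-2.016
  bounce: vy ← 0.46·2.016 = 0.927
Arc 5: start y=0.000, vy=0.927 → t=0.189, apex=0.044, x_land=26.314, impact vy=-0.927
  bounce: vy ← 0.46·0.927 = 0.427

1 3.192 21.867 12.672
2 1.943 4.627 20.384
3 0.894 0.979 23.931
4 0.411 0.207 25.563
5 0.189 0.044 26.314
final: 26.314 0.427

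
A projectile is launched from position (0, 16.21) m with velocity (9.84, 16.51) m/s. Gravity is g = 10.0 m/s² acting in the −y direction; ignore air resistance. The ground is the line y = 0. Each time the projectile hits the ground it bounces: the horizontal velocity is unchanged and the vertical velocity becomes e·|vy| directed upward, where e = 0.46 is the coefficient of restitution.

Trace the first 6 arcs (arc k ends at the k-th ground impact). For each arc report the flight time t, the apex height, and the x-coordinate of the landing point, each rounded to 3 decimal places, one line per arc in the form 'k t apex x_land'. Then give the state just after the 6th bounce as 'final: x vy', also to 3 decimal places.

Arc 1: start y=16.210, vy=16.510 → t=4.094, apex=29.839, x_land=40.284, impact vy=-24.429
  bounce: vy ← 0.46·24.429 = 11.237
Arc 2: start y=0.000, vy=11.237 → t=2.247, apex=6.314, x_land=62.399, impact vy=-11.237
  bounce: vy ← 0.46·11.237 = 5.169
Arc 3: start y=0.000, vy=5.169 → t=1.034, apex=1.336, x_land=72.572, impact vy=-5.169
  bounce: vy ← 0.46·5.169 = 2.378
Arc 4: start y=0.000, vy=2.378 → t=0.476, apex=0.283, x_land=77.252, impact vy=-2.378
  bounce: vy ← 0.46·2.378 = 1.094
Arc 5: start y=0.000, vy=1.094 → t=0.219, apex=0.060, x_land=79.404, impact vy=-1.094
  bounce: vy ← 0.46·1.094 = 0.503
Arc 6: start y=0.000, vy=0.503 → t=0.101, apex=0.013, x_land=80.395, impact vy=-0.503
  bounce: vy ← 0.46·0.503 = 0.231

1 4.094 29.839 40.284
2 2.247 6.314 62.399
3 1.034 1.336 72.572
4 0.476 0.283 77.252
5 0.219 0.060 79.404
6 0.101 0.013 80.395
final: 80.395 0.231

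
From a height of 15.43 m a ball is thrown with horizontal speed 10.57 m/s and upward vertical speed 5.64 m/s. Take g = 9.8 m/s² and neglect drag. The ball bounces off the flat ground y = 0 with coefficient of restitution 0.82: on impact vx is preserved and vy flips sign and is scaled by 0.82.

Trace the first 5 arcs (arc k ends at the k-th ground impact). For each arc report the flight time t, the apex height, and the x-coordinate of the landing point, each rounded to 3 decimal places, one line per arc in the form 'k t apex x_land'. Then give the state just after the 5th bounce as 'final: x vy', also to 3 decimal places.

Arc 1: start y=15.430, vy=5.640 → t=2.441, apex=17.053, x_land=25.802, impact vy=-18.282
  bounce: vy ← 0.82·18.282 = 14.991
Arc 2: start y=0.000, vy=14.991 → t=3.059, apex=11.466, x_land=58.140, impact vy=-14.991
  bounce: vy ← 0.82·14.991 = 12.293
Arc 3: start y=0.000, vy=12.293 → t=2.509, apex=7.710, x_land=84.658, impact vy=-12.293
  bounce: vy ← 0.82·12.293 = 10.080
Arc 4: start y=0.000, vy=10.080 → t=2.057, apex=5.184, x_land=106.402, impact vy=-10.080
  bounce: vy ← 0.82·10.080 = 8.266
Arc 5: start y=0.000, vy=8.266 → t=1.687, apex=3.486, x_land=124.233, impact vy=-8.266
  bounce: vy ← 0.82·8.266 = 6.778

1 2.441 17.053 25.802
2 3.059 11.466 58.140
3 2.509 7.710 84.658
4 2.057 5.184 106.402
5 1.687 3.486 124.233
final: 124.233 6.778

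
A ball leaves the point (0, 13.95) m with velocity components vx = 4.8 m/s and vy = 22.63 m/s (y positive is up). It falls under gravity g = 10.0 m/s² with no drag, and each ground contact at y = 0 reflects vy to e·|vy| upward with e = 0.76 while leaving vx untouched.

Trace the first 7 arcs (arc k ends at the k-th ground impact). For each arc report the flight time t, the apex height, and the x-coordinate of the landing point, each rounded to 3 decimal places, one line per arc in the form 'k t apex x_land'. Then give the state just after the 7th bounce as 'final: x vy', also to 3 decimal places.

1 5.076 39.556 24.363
2 4.275 22.847 44.885
3 3.249 13.197 60.481
4 2.469 7.622 72.334
5 1.877 4.403 81.342
6 1.426 2.543 88.189
7 1.084 1.469 93.392
final: 93.392 4.119

Arc 1: start y=13.950, vy=22.630 → t=5.076, apex=39.556, x_land=24.363, impact vy=-28.127
  bounce: vy ← 0.76·28.127 = 21.376
Arc 2: start y=0.000, vy=21.376 → t=4.275, apex=22.847, x_land=44.885, impact vy=-21.376
  bounce: vy ← 0.76·21.376 = 16.246
Arc 3: start y=0.000, vy=16.246 → t=3.249, apex=13.197, x_land=60.481, impact vy=-16.246
  bounce: vy ← 0.76·16.246 = 12.347
Arc 4: start y=0.000, vy=12.347 → t=2.469, apex=7.622, x_land=72.334, impact vy=-12.347
  bounce: vy ← 0.76·12.347 = 9.384
Arc 5: start y=0.000, vy=9.384 → t=1.877, apex=4.403, x_land=81.342, impact vy=-9.384
  bounce: vy ← 0.76·9.384 = 7.132
Arc 6: start y=0.000, vy=7.132 → t=1.426, apex=2.543, x_land=88.189, impact vy=-7.132
  bounce: vy ← 0.76·7.132 = 5.420
Arc 7: start y=0.000, vy=5.420 → t=1.084, apex=1.469, x_land=93.392, impact vy=-5.420
  bounce: vy ← 0.76·5.420 = 4.119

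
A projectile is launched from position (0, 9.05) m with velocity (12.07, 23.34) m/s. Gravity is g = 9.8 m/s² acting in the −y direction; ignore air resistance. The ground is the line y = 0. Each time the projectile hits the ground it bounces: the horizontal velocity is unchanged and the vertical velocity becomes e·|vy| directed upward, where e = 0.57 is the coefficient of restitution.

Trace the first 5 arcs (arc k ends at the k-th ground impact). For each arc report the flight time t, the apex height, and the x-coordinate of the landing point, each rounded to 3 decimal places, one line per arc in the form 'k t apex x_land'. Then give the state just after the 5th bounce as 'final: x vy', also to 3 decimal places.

Arc 1: start y=9.050, vy=23.340 → t=5.124, apex=36.844, x_land=61.843, impact vy=-26.873
  bounce: vy ← 0.57·26.873 = 15.317
Arc 2: start y=0.000, vy=15.317 → t=3.126, apex=11.971, x_land=99.574, impact vy=-15.317
  bounce: vy ← 0.57·15.317 = 8.731
Arc 3: start y=0.000, vy=8.731 → t=1.782, apex=3.889, x_land=121.081, impact vy=-8.731
  bounce: vy ← 0.57·8.731 = 4.977
Arc 4: start y=0.000, vy=4.977 → t=1.016, apex=1.264, x_land=133.339, impact vy=-4.977
  bounce: vy ← 0.57·4.977 = 2.837
Arc 5: start y=0.000, vy=2.837 → t=0.579, apex=0.411, x_land=140.327, impact vy=-2.837
  bounce: vy ← 0.57·2.837 = 1.617

1 5.124 36.844 61.843
2 3.126 11.971 99.574
3 1.782 3.889 121.081
4 1.016 1.264 133.339
5 0.579 0.411 140.327
final: 140.327 1.617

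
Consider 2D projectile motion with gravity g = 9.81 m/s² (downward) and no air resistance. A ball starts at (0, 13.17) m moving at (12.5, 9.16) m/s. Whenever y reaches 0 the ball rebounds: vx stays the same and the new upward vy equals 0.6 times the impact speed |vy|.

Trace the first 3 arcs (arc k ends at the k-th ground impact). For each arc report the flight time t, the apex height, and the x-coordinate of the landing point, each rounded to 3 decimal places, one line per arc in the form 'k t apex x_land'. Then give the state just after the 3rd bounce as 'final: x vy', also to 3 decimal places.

Arc 1: start y=13.170, vy=9.160 → t=2.820, apex=17.447, x_land=35.246, impact vy=-18.501
  bounce: vy ← 0.6·18.501 = 11.101
Arc 2: start y=0.000, vy=11.101 → t=2.263, apex=6.281, x_land=63.536, impact vy=-11.101
  bounce: vy ← 0.6·11.101 = 6.660
Arc 3: start y=0.000, vy=6.660 → t=1.358, apex=2.261, x_land=80.510, impact vy=-6.660
  bounce: vy ← 0.6·6.660 = 3.996

1 2.820 17.447 35.246
2 2.263 6.281 63.536
3 1.358 2.261 80.510
final: 80.510 3.996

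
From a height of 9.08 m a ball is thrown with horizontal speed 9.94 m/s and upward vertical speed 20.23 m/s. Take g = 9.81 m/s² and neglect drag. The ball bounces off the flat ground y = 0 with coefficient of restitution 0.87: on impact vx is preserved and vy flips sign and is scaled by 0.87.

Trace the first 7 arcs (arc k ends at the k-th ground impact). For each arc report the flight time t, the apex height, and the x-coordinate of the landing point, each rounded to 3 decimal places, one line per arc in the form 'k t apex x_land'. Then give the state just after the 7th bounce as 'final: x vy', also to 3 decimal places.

1 4.533 29.939 45.056
2 4.299 22.661 87.786
3 3.740 17.152 124.961
4 3.254 12.982 157.304
5 2.831 9.826 185.441
6 2.463 7.438 209.921
7 2.143 5.629 231.219
final: 231.219 9.143

Arc 1: start y=9.080, vy=20.230 → t=4.533, apex=29.939, x_land=45.056, impact vy=-24.236
  bounce: vy ← 0.87·24.236 = 21.086
Arc 2: start y=0.000, vy=21.086 → t=4.299, apex=22.661, x_land=87.786, impact vy=-21.086
  bounce: vy ← 0.87·21.086 = 18.345
Arc 3: start y=0.000, vy=18.345 → t=3.740, apex=17.152, x_land=124.961, impact vy=-18.345
  bounce: vy ← 0.87·18.345 = 15.960
Arc 4: start y=0.000, vy=15.960 → t=3.254, apex=12.982, x_land=157.304, impact vy=-15.960
  bounce: vy ← 0.87·15.960 = 13.885
Arc 5: start y=0.000, vy=13.885 → t=2.831, apex=9.826, x_land=185.441, impact vy=-13.885
  bounce: vy ← 0.87·13.885 = 12.080
Arc 6: start y=0.000, vy=12.080 → t=2.463, apex=7.438, x_land=209.921, impact vy=-12.080
  bounce: vy ← 0.87·12.080 = 10.510
Arc 7: start y=0.000, vy=10.510 → t=2.143, apex=5.629, x_land=231.219, impact vy=-10.510
  bounce: vy ← 0.87·10.510 = 9.143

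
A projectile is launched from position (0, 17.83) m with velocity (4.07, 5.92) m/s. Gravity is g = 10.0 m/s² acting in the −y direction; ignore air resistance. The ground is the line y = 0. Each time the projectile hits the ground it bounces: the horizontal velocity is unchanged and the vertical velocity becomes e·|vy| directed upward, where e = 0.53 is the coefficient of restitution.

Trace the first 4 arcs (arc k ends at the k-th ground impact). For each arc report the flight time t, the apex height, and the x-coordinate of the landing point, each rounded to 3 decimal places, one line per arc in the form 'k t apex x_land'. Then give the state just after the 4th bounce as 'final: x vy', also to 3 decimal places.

Arc 1: start y=17.830, vy=5.920 → t=2.571, apex=19.582, x_land=10.464, impact vy=-19.790
  bounce: vy ← 0.53·19.790 = 10.489
Arc 2: start y=0.000, vy=10.489 → t=2.098, apex=5.501, x_land=19.002, impact vy=-10.489
  bounce: vy ← 0.53·10.489 = 5.559
Arc 3: start y=0.000, vy=5.559 → t=1.112, apex=1.545, x_land=23.527, impact vy=-5.559
  bounce: vy ← 0.53·5.559 = 2.946
Arc 4: start y=0.000, vy=2.946 → t=0.589, apex=0.434, x_land=25.925, impact vy=-2.946
  bounce: vy ← 0.53·2.946 = 1.562

1 2.571 19.582 10.464
2 2.098 5.501 19.002
3 1.112 1.545 23.527
4 0.589 0.434 25.925
final: 25.925 1.562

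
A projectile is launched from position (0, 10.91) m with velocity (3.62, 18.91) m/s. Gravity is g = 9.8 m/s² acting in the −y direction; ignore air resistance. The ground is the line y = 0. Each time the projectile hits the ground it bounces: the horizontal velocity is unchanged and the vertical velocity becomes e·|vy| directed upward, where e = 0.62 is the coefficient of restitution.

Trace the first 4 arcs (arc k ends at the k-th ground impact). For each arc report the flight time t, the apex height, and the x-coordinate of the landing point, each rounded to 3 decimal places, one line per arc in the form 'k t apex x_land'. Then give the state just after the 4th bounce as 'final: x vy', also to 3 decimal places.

1 4.369 29.154 15.815
2 3.025 11.207 26.764
3 1.875 4.308 33.553
4 1.163 1.656 37.762
final: 37.762 3.532

Arc 1: start y=10.910, vy=18.910 → t=4.369, apex=29.154, x_land=15.815, impact vy=-23.904
  bounce: vy ← 0.62·23.904 = 14.821
Arc 2: start y=0.000, vy=14.821 → t=3.025, apex=11.207, x_land=26.764, impact vy=-14.821
  bounce: vy ← 0.62·14.821 = 9.189
Arc 3: start y=0.000, vy=9.189 → t=1.875, apex=4.308, x_land=33.553, impact vy=-9.189
  bounce: vy ← 0.62·9.189 = 5.697
Arc 4: start y=0.000, vy=5.697 → t=1.163, apex=1.656, x_land=37.762, impact vy=-5.697
  bounce: vy ← 0.62·5.697 = 3.532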